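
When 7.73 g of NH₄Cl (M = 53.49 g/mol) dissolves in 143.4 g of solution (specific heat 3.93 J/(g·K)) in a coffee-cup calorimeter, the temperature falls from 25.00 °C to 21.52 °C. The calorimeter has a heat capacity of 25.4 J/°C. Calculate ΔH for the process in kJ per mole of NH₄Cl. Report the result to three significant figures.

|ΔT| = |21.52 − 25.00| = 3.48 °C
|q_surr| = (143.4 × 3.93 + 25.4) × 3.48 = 588.962 × 3.48 = 2050 J
n(NH₄Cl) = 7.73 / 53.49 = 0.1445 mol
Temperature fell, so q_rxn = +|q_surr| = 2.050 kJ
ΔH = q_rxn / n = 14.19 kJ/mol

ΔH = 14.2 kJ/mol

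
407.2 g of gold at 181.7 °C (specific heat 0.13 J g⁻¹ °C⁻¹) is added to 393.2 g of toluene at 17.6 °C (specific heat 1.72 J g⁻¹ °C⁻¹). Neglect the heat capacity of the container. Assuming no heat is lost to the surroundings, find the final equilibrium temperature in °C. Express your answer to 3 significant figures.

T_f = 29.5 °C

Heat lost by gold = heat gained by toluene.
(407.2)(0.13)(181.7 − T) = (393.2)(1.72)(T − 17.6)
52.936 (181.7 − T) = 676.304 (T − 17.6)
9618.5 − 52.936 T = 676.304 T − 11903
21521.5 = 729.240 T
T = 29.51 °C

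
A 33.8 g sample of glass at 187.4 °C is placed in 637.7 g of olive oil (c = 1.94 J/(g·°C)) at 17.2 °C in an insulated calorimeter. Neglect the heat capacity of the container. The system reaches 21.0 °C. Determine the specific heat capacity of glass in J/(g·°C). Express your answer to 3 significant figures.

q_gained = (637.7 × 1.94) × (21.0 − 17.2) = 4701 J
q_lost = 33.8 × c × (187.4 − 21.0) = 5624.32 c
Set equal: c = 4701 / 5624.32 = 0.836 J/(g·°C)

c = 0.836 J/(g·°C)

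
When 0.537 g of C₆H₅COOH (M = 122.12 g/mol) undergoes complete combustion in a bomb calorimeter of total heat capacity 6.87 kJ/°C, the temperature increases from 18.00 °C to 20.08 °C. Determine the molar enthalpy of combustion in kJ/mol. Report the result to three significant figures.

ΔH = -3250 kJ/mol

ΔT = 20.08 − 18.00 = 2.08 °C
q_cal = C_cal × ΔT = 6.87 × 2.08 = 14.2896 kJ
n = 0.537 / 122.12 = 0.004397 mol
q_rxn = −q_cal = -14.2896 kJ
ΔH = -14.2896 / 0.004397 = -3250 kJ/mol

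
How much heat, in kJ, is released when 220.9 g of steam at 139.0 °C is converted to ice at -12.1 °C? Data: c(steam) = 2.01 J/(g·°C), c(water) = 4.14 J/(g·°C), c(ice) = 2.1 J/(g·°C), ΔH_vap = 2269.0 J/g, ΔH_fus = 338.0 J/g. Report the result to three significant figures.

q1 (cool steam 139.0→100 °C): 220.9 × 2.01 × 39.0 = 17316 J
q2 (condense at 100 °C): 220.9 × 2269.0 = 501222 J
q3 (cool water 100→0 °C): 220.9 × 4.14 × 100.0 = 91453 J
q4 (freeze at 0 °C): 220.9 × 338.0 = 74664 J
q5 (cool ice 0→-12.1 °C): 220.9 × 2.1 × 12.1 = 5613 J
Total: 17316 + 501222 + 91453 + 74664 + 5613 = 690268 J = 690 kJ

q = 690 kJ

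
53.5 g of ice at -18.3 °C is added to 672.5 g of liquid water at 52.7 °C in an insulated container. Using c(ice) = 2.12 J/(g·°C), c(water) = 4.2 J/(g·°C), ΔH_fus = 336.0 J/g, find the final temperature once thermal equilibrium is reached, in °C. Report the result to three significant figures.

Heat to bring ice to 0 °C and melt it: q₁ = 53.5×2.12×18.3 + 53.5×336.0 = 20052 J
Heat the water can supply cooling to 0 °C: 672.5×4.2×52.7 = 148851 J > q₁, so all ice melts.
Energy balance: 672.5×4.2×(52.7 − T) = 20052 + 53.5×4.2×(T − 0)
2824.5(52.7 − T) = 20052 + 224.7 T
148851 − 20052 = 3049.2 T
T = 128799 / 3049.2 = 42.24 °C

T_f = 42.2 °C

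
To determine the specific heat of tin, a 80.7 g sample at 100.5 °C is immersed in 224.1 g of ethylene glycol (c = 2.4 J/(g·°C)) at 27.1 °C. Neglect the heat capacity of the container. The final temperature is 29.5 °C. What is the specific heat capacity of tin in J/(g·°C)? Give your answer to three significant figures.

c = 0.225 J/(g·°C)

q_gained = (224.1 × 2.4) × (29.5 − 27.1) = 1291 J
q_lost = 80.7 × c × (100.5 − 29.5) = 5729.7 c
Set equal: c = 1291 / 5729.7 = 0.225 J/(g·°C)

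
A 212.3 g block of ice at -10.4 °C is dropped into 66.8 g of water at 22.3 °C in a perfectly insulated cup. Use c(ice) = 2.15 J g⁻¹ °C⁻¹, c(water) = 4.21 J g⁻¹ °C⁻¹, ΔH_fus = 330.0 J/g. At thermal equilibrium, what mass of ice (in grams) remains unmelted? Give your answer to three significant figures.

Heat to warm all ice to 0 °C: 212.3×2.15×10.4 = 4747.0 J
Heat released by water cooling to 0 °C: 66.8×4.21×22.3 = 6271.4 J
6271.4 J < 4747.0 + 212.3×330.0 = 74806.0 J, so not all ice melts; final T = 0 °C.
Heat left for melting: 6271.4 − 4747.0 = 1524.4 J
Mass melted = 1524.4 / 330.0 = 4.619 g
Ice remaining = 212.3 − 4.619 = 207.681 g

m_ice remaining = 208 g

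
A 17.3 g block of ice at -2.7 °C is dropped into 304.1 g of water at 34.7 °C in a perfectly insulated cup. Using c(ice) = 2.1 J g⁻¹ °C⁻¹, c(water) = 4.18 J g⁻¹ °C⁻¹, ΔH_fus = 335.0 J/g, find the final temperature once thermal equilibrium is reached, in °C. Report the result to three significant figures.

Heat to bring ice to 0 °C and melt it: q₁ = 17.3×2.1×2.7 + 17.3×335.0 = 5893.6 J
Heat the water can supply cooling to 0 °C: 304.1×4.18×34.7 = 44108.5 J > q₁, so all ice melts.
Energy balance: 304.1×4.18×(34.7 − T) = 5893.6 + 17.3×4.18×(T − 0)
1271.138(34.7 − T) = 5893.6 + 72.314 T
44108.5 − 5893.6 = 1343.452 T
T = 38214.9 / 1343.452 = 28.445 °C

T_f = 28.4 °C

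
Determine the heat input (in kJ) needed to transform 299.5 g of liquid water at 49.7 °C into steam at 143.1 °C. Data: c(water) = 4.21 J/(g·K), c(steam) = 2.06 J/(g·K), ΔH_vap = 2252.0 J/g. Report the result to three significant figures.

q = 764 kJ

q1 (heat water 49.7→100.0 °C): 299.5 × 4.21 × 50.3 = 63423 J
q2 (vaporize at 100 °C): 299.5 × 2252.0 = 674474 J
q3 (heat steam 100.0→143.1 °C): 299.5 × 2.06 × 43.1 = 26591 J
Total: 63423 + 674474 + 26591 = 764488 J = 764 kJ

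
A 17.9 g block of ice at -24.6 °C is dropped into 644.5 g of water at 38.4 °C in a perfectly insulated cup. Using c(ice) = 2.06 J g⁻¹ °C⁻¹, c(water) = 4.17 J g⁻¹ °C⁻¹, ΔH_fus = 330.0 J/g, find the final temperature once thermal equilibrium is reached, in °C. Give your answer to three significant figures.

Heat to bring ice to 0 °C and melt it: q₁ = 17.9×2.06×24.6 + 17.9×330.0 = 6814.1 J
Heat the water can supply cooling to 0 °C: 644.5×4.17×38.4 = 103202 J > q₁, so all ice melts.
Energy balance: 644.5×4.17×(38.4 − T) = 6814.1 + 17.9×4.17×(T − 0)
2687.565(38.4 − T) = 6814.1 + 74.643 T
103202 − 6814.1 = 2762.208 T
T = 96387.9 / 2762.208 = 34.90 °C

T_f = 34.9 °C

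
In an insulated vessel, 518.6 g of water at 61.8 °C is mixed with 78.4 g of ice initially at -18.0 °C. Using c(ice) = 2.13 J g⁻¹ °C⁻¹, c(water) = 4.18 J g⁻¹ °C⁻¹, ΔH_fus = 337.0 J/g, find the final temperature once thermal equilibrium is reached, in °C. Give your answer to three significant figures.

Heat to bring ice to 0 °C and melt it: q₁ = 78.4×2.13×18.0 + 78.4×337.0 = 29427 J
Heat the water can supply cooling to 0 °C: 518.6×4.18×61.8 = 133967 J > q₁, so all ice melts.
Energy balance: 518.6×4.18×(61.8 − T) = 29427 + 78.4×4.18×(T − 0)
2167.748(61.8 − T) = 29427 + 327.712 T
133967 − 29427 = 2495.460 T
T = 104540 / 2495.460 = 41.89 °C

T_f = 41.9 °C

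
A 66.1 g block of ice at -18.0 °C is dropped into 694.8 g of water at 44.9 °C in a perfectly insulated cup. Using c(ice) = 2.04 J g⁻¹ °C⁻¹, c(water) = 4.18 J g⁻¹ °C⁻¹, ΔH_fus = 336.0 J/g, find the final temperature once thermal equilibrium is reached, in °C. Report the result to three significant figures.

T_f = 33.3 °C

Heat to bring ice to 0 °C and melt it: q₁ = 66.1×2.04×18.0 + 66.1×336.0 = 24637 J
Heat the water can supply cooling to 0 °C: 694.8×4.18×44.9 = 130401 J > q₁, so all ice melts.
Energy balance: 694.8×4.18×(44.9 − T) = 24637 + 66.1×4.18×(T − 0)
2904.264(44.9 − T) = 24637 + 276.298 T
130401 − 24637 = 3180.562 T
T = 105764 / 3180.562 = 33.25 °C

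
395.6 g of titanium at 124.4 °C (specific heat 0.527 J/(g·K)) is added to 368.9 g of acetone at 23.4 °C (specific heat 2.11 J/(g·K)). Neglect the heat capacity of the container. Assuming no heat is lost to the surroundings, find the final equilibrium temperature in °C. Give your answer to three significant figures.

Heat lost by titanium = heat gained by acetone.
(395.6)(0.527)(124.4 − T) = (368.9)(2.11)(T − 23.4)
208.4812 (124.4 − T) = 778.379 (T − 23.4)
25935 − 208.4812 T = 778.379 T − 18214
44149 = 986.8602 T
T = 44.74 °C

T_f = 44.7 °C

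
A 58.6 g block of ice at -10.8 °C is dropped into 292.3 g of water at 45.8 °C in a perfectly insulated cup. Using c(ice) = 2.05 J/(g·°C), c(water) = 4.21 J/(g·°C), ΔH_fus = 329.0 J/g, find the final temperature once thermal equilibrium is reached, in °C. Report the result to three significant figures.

T_f = 24.2 °C

Heat to bring ice to 0 °C and melt it: q₁ = 58.6×2.05×10.8 + 58.6×329.0 = 20577 J
Heat the water can supply cooling to 0 °C: 292.3×4.21×45.8 = 56360.7 J > q₁, so all ice melts.
Energy balance: 292.3×4.21×(45.8 − T) = 20577 + 58.6×4.21×(T − 0)
1230.583(45.8 − T) = 20577 + 246.706 T
56360.7 − 20577 = 1477.289 T
T = 35783.7 / 1477.289 = 24.22 °C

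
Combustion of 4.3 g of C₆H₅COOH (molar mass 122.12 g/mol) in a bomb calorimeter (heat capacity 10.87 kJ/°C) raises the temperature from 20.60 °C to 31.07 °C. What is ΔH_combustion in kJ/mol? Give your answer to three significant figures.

ΔH = -3230 kJ/mol

ΔT = 31.07 − 20.60 = 10.47 °C
q_cal = C_cal × ΔT = 10.87 × 10.47 = 113.8089 kJ
n = 4.3 / 122.12 = 0.03521 mol
q_rxn = −q_cal = -113.8089 kJ
ΔH = -113.8089 / 0.03521 = -3232 kJ/mol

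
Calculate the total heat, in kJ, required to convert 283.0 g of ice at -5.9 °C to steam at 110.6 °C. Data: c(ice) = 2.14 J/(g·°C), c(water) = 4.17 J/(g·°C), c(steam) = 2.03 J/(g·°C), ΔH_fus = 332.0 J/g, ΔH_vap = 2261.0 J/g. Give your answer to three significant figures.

q = 861 kJ

q1 (heat ice -5.9→0.0 °C): 283.0 × 2.14 × 5.9 = 3573 J
q2 (melt at 0 °C): 283.0 × 332.0 = 93956 J
q3 (heat water 0.0→100.0 °C): 283.0 × 4.17 × 100.0 = 118011 J
q4 (vaporize at 100 °C): 283.0 × 2261.0 = 639863 J
q5 (heat steam 100.0→110.6 °C): 283.0 × 2.03 × 10.6 = 6090 J
Total: 3573 + 93956 + 118011 + 639863 + 6090 = 861493 J = 861 kJ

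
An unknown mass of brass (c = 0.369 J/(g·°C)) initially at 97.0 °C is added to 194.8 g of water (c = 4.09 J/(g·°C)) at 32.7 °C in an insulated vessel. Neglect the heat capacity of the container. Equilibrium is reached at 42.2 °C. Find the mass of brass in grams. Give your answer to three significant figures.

m = 374 g

q_gained = (194.8 × 4.09) × (42.2 − 32.7) = 7569 J
q_lost = m × 0.369 × (97.0 − 42.2) = 20.2212 m
m = 7569 / 20.2212 = 374 g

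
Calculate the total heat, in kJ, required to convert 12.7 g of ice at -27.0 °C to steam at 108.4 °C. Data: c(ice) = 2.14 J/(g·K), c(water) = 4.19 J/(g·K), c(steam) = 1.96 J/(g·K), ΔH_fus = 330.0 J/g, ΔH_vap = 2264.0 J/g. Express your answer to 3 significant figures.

q1 (heat ice -27.0→0.0 °C): 12.7 × 2.14 × 27.0 = 734 J
q2 (melt at 0 °C): 12.7 × 330.0 = 4191 J
q3 (heat water 0.0→100.0 °C): 12.7 × 4.19 × 100.0 = 5321 J
q4 (vaporize at 100 °C): 12.7 × 2264.0 = 28753 J
q5 (heat steam 100.0→108.4 °C): 12.7 × 1.96 × 8.4 = 209 J
Total: 734 + 4191 + 5321 + 28753 + 209 = 39208 J = 39.2 kJ

q = 39.2 kJ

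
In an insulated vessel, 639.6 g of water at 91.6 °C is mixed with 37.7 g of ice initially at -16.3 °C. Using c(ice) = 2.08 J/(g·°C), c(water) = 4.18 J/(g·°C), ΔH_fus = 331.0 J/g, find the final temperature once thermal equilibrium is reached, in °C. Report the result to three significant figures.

Heat to bring ice to 0 °C and melt it: q₁ = 37.7×2.08×16.3 + 37.7×331.0 = 13757 J
Heat the water can supply cooling to 0 °C: 639.6×4.18×91.6 = 244895 J > q₁, so all ice melts.
Energy balance: 639.6×4.18×(91.6 − T) = 13757 + 37.7×4.18×(T − 0)
2673.528(91.6 − T) = 13757 + 157.586 T
244895 − 13757 = 2831.114 T
T = 231138 / 2831.114 = 81.64 °C

T_f = 81.6 °C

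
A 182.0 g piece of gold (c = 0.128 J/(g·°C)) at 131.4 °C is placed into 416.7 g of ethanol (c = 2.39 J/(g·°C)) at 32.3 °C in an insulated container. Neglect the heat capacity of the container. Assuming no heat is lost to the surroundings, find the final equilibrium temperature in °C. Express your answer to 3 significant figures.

T_f = 34.6 °C

Heat lost by gold = heat gained by ethanol.
(182.0)(0.128)(131.4 − T) = (416.7)(2.39)(T − 32.3)
23.296 (131.4 − T) = 995.913 (T − 32.3)
3061.1 − 23.296 T = 995.913 T − 32168
35229.1 = 1019.209 T
T = 34.57 °C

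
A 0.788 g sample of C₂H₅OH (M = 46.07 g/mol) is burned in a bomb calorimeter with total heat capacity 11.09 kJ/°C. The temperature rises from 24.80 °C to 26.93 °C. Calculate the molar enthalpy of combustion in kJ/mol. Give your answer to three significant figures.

ΔH = -1380 kJ/mol

ΔT = 26.93 − 24.80 = 2.13 °C
q_cal = C_cal × ΔT = 11.09 × 2.13 = 23.6217 kJ
n = 0.788 / 46.07 = 0.01710 mol
q_rxn = −q_cal = -23.6217 kJ
ΔH = -23.6217 / 0.01710 = -1381 kJ/mol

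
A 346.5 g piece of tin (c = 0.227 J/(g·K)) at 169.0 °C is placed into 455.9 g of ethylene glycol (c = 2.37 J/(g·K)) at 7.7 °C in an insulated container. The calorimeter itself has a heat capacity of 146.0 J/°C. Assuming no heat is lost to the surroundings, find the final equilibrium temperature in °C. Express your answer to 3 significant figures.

Heat lost by tin = heat gained by ethylene glycol + calorimeter.
(346.5)(0.227)(169.0 − T) = [(455.9)(2.37) + 146.0](T − 7.7)
78.6555 (169.0 − T) = 1226.483 (T − 7.7)
13293 − 78.6555 T = 1226.483 T − 9443.9
22736.9 = 1305.1385 T
T = 17.42 °C

T_f = 17.4 °C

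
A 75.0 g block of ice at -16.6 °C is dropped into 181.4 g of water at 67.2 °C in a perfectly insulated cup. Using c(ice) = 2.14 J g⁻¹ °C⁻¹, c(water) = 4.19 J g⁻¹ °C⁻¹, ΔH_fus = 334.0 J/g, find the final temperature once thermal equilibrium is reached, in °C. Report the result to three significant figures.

Heat to bring ice to 0 °C and melt it: q₁ = 75.0×2.14×16.6 + 75.0×334.0 = 27714 J
Heat the water can supply cooling to 0 °C: 181.4×4.19×67.2 = 51076.4 J > q₁, so all ice melts.
Energy balance: 181.4×4.19×(67.2 − T) = 27714 + 75.0×4.19×(T − 0)
760.066(67.2 − T) = 27714 + 314.25 T
51076.4 − 27714 = 1074.316 T
T = 23362.4 / 1074.316 = 21.746 °C

T_f = 21.7 °C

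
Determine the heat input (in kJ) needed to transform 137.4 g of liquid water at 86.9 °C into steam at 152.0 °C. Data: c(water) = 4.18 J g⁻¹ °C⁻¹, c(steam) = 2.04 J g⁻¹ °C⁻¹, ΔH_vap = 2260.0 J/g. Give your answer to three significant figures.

q = 333 kJ

q1 (heat water 86.9→100.0 °C): 137.4 × 4.18 × 13.1 = 7524 J
q2 (vaporize at 100 °C): 137.4 × 2260.0 = 310524 J
q3 (heat steam 100.0→152.0 °C): 137.4 × 2.04 × 52.0 = 14575 J
Total: 7524 + 310524 + 14575 = 332623 J = 333 kJ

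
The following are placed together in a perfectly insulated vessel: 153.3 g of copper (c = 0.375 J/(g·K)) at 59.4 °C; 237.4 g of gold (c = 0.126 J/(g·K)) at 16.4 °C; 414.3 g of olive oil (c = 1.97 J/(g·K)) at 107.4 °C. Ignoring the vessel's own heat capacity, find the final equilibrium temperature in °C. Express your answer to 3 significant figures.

Σ mᵢcᵢ(T − Tᵢ) = 0  ⇒  T = Σ mᵢcᵢTᵢ / Σ mᵢcᵢ
Σ mᵢcᵢ = 153.3×0.375 + 237.4×0.126 + 414.3×1.97 = 903.5709
Σ mᵢcᵢTᵢ = 57.4875×59.4 + 29.9124×16.4 + 816.171×107.4 = 91562
T = 91562 / 903.5709 = 101.3 °C

T_f = 101 °C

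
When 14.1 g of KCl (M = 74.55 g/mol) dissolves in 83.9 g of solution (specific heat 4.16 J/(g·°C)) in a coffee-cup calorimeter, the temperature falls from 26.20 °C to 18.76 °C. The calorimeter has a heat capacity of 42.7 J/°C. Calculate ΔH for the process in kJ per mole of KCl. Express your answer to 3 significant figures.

ΔH = 15.4 kJ/mol

|ΔT| = |18.76 − 26.20| = 7.44 °C
|q_surr| = (83.9 × 4.16 + 42.7) × 7.44 = 391.724 × 7.44 = 2914 J
n(KCl) = 14.1 / 74.55 = 0.1891 mol
Temperature fell, so q_rxn = +|q_surr| = 2.914 kJ
ΔH = q_rxn / n = 15.41 kJ/mol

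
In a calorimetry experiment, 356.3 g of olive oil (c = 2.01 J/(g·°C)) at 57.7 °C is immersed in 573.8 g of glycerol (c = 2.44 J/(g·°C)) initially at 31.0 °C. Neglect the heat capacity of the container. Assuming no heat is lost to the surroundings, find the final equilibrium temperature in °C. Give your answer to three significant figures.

Heat lost by olive oil = heat gained by glycerol.
(356.3)(2.01)(57.7 − T) = (573.8)(2.44)(T − 31.0)
716.163 (57.7 − T) = 1400.072 (T − 31.0)
41323 − 716.163 T = 1400.072 T − 43402
84725 = 2116.235 T
T = 40.04 °C

T_f = 40.0 °C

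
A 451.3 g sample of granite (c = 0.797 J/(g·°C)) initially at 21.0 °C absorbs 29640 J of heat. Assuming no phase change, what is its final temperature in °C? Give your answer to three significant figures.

T_f = 103 °C

ΔT = q / (m c) = 29640 / (451.3 × 0.797) = 82.41 °C
T_f = 21.0 + 82.41 = 103.41 °C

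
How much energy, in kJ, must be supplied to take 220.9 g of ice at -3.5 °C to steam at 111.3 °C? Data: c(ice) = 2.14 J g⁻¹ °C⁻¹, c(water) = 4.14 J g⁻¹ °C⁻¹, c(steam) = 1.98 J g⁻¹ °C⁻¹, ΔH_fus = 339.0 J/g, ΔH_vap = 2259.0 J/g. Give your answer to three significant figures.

q = 672 kJ

q1 (heat ice -3.5→0.0 °C): 220.9 × 2.14 × 3.5 = 1655 J
q2 (melt at 0 °C): 220.9 × 339.0 = 74885 J
q3 (heat water 0.0→100.0 °C): 220.9 × 4.14 × 100.0 = 91453 J
q4 (vaporize at 100 °C): 220.9 × 2259.0 = 499013 J
q5 (heat steam 100.0→111.3 °C): 220.9 × 1.98 × 11.3 = 4942 J
Total: 1655 + 74885 + 91453 + 499013 + 4942 = 671948 J = 672 kJ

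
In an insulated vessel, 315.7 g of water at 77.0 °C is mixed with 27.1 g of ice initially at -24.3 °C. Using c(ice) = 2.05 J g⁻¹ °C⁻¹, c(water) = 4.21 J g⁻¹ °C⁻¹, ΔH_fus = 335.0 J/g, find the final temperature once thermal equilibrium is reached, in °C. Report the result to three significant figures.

Heat to bring ice to 0 °C and melt it: q₁ = 27.1×2.05×24.3 + 27.1×335.0 = 10428 J
Heat the water can supply cooling to 0 °C: 315.7×4.21×77.0 = 102340 J > q₁, so all ice melts.
Energy balance: 315.7×4.21×(77.0 − T) = 10428 + 27.1×4.21×(T − 0)
1329.097(77.0 − T) = 10428 + 114.091 T
102340 − 10428 = 1443.188 T
T = 91912 / 1443.188 = 63.69 °C

T_f = 63.7 °C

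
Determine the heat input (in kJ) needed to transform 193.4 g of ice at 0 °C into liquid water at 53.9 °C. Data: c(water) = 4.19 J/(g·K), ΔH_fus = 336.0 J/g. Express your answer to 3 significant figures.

q = 109 kJ

q1 (melt at 0 °C): 193.4 × 336.0 = 64982 J
q2 (heat water 0.0→53.9 °C): 193.4 × 4.19 × 53.9 = 43678 J
Total: 64982 + 43678 = 108660 J = 109 kJ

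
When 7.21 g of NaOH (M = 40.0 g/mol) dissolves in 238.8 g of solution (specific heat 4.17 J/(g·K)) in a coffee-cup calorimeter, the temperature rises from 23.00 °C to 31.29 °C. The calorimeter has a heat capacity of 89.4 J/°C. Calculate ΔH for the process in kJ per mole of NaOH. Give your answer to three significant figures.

ΔH = -49.9 kJ/mol

|ΔT| = |31.29 − 23.00| = 8.29 °C
|q_surr| = (238.8 × 4.17 + 89.4) × 8.29 = 1085.196 × 8.29 = 8996 J
n(NaOH) = 7.21 / 40.0 = 0.1803 mol
Temperature rose, so q_rxn = −|q_surr| = -8.996 kJ
ΔH = q_rxn / n = -49.89 kJ/mol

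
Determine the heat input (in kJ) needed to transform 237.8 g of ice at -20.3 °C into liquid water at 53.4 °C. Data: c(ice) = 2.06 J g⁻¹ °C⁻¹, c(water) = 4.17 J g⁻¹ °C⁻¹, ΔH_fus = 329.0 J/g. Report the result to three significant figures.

q = 141 kJ

q1 (heat ice -20.3→0.0 °C): 237.8 × 2.06 × 20.3 = 9944 J
q2 (melt at 0 °C): 237.8 × 329.0 = 78236 J
q3 (heat water 0.0→53.4 °C): 237.8 × 4.17 × 53.4 = 52953 J
Total: 9944 + 78236 + 52953 = 141133 J = 141 kJ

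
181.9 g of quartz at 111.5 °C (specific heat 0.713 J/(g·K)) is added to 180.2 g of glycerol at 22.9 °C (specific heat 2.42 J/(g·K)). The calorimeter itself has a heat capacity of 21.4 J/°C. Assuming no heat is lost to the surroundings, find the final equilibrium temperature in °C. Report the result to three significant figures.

T_f = 42.5 °C

Heat lost by quartz = heat gained by glycerol + calorimeter.
(181.9)(0.713)(111.5 − T) = [(180.2)(2.42) + 21.4](T − 22.9)
129.6947 (111.5 − T) = 457.484 (T − 22.9)
14461 − 129.6947 T = 457.484 T − 10476
24937 = 587.1787 T
T = 42.47 °C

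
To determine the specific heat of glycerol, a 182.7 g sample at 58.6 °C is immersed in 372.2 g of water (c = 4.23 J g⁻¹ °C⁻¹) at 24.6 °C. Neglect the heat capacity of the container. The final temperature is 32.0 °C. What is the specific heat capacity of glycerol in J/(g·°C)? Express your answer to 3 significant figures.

q_gained = (372.2 × 4.23) × (32.0 − 24.6) = 11650 J
q_lost = 182.7 × c × (58.6 − 32.0) = 4859.82 c
Set equal: c = 11650 / 4859.82 = 2.40 J/(g·°C)

c = 2.40 J/(g·°C)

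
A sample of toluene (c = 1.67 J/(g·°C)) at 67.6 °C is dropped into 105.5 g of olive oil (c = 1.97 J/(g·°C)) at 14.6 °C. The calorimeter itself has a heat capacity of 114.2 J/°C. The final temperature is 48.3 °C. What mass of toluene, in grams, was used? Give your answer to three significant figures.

m = 337 g

q_gained = (105.5 × 1.97 + 114.2) × (48.3 − 14.6) = 10850 J
q_lost = m × 1.67 × (67.6 − 48.3) = 32.231 m
m = 10850 / 32.231 = 337 g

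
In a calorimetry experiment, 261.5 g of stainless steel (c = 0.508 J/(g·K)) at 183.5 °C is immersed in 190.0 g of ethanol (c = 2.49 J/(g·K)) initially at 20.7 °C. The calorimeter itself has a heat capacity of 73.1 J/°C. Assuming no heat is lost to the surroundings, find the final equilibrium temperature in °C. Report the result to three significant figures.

T_f = 52.5 °C

Heat lost by stainless steel = heat gained by ethanol + calorimeter.
(261.5)(0.508)(183.5 − T) = [(190.0)(2.49) + 73.1](T − 20.7)
132.842 (183.5 − T) = 546.2 (T − 20.7)
24377 − 132.842 T = 546.2 T − 11306
35683 = 679.042 T
T = 52.549 °C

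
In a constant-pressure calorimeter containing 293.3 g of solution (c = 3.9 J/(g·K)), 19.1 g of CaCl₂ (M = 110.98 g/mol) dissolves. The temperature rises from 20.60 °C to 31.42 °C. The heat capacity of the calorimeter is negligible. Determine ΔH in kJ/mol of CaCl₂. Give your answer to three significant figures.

ΔH = -71.9 kJ/mol

|ΔT| = |31.42 − 20.60| = 10.82 °C
|q_surr| = (293.3 × 3.9) × 10.82 = 1143.87 × 10.82 = 12380 J
n(CaCl₂) = 19.1 / 110.98 = 0.1721 mol
Temperature rose, so q_rxn = −|q_surr| = -12.38 kJ
ΔH = q_rxn / n = -71.93 kJ/mol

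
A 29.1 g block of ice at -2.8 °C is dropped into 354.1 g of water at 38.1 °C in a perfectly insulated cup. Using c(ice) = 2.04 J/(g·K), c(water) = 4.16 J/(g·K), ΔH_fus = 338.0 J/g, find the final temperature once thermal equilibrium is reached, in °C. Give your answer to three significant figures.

Heat to bring ice to 0 °C and melt it: q₁ = 29.1×2.04×2.8 + 29.1×338.0 = 10002 J
Heat the water can supply cooling to 0 °C: 354.1×4.16×38.1 = 56123.4 J > q₁, so all ice melts.
Energy balance: 354.1×4.16×(38.1 − T) = 10002 + 29.1×4.16×(T − 0)
1473.056(38.1 − T) = 10002 + 121.056 T
56123.4 − 10002 = 1594.112 T
T = 46121.4 / 1594.112 = 28.93 °C

T_f = 28.9 °C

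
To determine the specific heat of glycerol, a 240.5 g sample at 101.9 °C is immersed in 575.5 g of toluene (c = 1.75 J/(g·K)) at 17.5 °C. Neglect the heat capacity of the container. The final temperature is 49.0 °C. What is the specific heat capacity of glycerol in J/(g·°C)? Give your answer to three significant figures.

c = 2.49 J/(g·°C)

q_gained = (575.5 × 1.75) × (49.0 − 17.5) = 31720 J
q_lost = 240.5 × c × (101.9 − 49.0) = 12722.45 c
Set equal: c = 31720 / 12722.45 = 2.49 J/(g·°C)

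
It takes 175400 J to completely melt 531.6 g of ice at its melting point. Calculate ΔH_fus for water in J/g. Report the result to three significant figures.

ΔH_fus = 330 J/g

ΔH_fus = q / m = 175400 / 531.6 = 330 J/g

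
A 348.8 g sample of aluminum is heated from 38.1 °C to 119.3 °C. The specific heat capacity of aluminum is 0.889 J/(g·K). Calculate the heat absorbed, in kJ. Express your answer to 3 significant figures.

q = m c ΔT = 348.8 × 0.889 × (119.3 − 38.1)
q = 348.8 × 0.889 × 81.2 = 25180 J = 25.2 kJ

q = 25.2 kJ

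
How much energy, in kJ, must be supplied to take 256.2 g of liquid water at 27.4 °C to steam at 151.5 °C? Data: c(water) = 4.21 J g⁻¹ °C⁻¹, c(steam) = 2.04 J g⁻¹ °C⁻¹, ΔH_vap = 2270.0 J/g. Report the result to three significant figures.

q1 (heat water 27.4→100.0 °C): 256.2 × 4.21 × 72.6 = 78307 J
q2 (vaporize at 100 °C): 256.2 × 2270.0 = 581574 J
q3 (heat steam 100.0→151.5 °C): 256.2 × 2.04 × 51.5 = 26916 J
Total: 78307 + 581574 + 26916 = 686797 J = 687 kJ

q = 687 kJ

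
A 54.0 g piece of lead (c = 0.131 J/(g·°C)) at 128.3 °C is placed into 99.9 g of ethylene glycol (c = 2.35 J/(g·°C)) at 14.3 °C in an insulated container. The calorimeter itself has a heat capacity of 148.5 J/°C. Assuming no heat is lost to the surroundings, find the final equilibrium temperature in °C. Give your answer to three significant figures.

Heat lost by lead = heat gained by ethylene glycol + calorimeter.
(54.0)(0.131)(128.3 − T) = [(99.9)(2.35) + 148.5](T − 14.3)
7.074 (128.3 − T) = 383.265 (T − 14.3)
907.59 − 7.074 T = 383.265 T − 5480.7
6388.29 = 390.339 T
T = 16.37 °C

T_f = 16.4 °C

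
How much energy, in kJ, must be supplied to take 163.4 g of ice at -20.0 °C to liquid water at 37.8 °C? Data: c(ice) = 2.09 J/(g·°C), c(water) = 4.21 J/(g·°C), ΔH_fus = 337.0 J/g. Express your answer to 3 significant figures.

q1 (heat ice -20.0→0.0 °C): 163.4 × 2.09 × 20.0 = 6830 J
q2 (melt at 0 °C): 163.4 × 337.0 = 55066 J
q3 (heat water 0.0→37.8 °C): 163.4 × 4.21 × 37.8 = 26003 J
Total: 6830 + 55066 + 26003 = 87899 J = 87.9 kJ

q = 87.9 kJ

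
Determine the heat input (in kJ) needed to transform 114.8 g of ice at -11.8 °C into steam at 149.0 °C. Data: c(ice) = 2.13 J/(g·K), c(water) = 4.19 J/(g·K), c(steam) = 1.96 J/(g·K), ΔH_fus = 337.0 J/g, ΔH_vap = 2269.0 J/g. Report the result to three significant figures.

q = 361 kJ

q1 (heat ice -11.8→0.0 °C): 114.8 × 2.13 × 11.8 = 2885 J
q2 (melt at 0 °C): 114.8 × 337.0 = 38688 J
q3 (heat water 0.0→100.0 °C): 114.8 × 4.19 × 100.0 = 48101 J
q4 (vaporize at 100 °C): 114.8 × 2269.0 = 260481 J
q5 (heat steam 100.0→149.0 °C): 114.8 × 1.96 × 49.0 = 11025 J
Total: 2885 + 38688 + 48101 + 260481 + 11025 = 361180 J = 361 kJ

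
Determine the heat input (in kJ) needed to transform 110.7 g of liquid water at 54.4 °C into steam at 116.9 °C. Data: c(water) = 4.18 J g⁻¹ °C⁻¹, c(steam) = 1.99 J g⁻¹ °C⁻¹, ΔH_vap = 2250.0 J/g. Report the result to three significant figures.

q = 274 kJ

q1 (heat water 54.4→100.0 °C): 110.7 × 4.18 × 45.6 = 21100 J
q2 (vaporize at 100 °C): 110.7 × 2250.0 = 249075 J
q3 (heat steam 100.0→116.9 °C): 110.7 × 1.99 × 16.9 = 3723 J
Total: 21100 + 249075 + 3723 = 273898 J = 274 kJ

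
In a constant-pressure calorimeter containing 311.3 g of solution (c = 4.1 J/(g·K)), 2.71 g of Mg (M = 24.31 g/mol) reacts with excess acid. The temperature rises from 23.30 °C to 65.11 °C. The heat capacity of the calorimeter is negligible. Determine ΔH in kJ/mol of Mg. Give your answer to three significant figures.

ΔH = -479 kJ/mol

|ΔT| = |65.11 − 23.30| = 41.81 °C
|q_surr| = (311.3 × 4.1) × 41.81 = 1276.33 × 41.81 = 53360 J
n(Mg) = 2.71 / 24.31 = 0.1115 mol
Temperature rose, so q_rxn = −|q_surr| = -53.36 kJ
ΔH = q_rxn / n = -478.6 kJ/mol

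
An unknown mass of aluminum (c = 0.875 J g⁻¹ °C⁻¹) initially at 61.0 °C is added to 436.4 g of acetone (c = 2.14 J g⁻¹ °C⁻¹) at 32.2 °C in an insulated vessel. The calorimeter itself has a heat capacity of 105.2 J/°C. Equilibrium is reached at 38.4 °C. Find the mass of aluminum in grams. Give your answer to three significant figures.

q_gained = (436.4 × 2.14 + 105.2) × (38.4 − 32.2) = 6442 J
q_lost = m × 0.875 × (61.0 − 38.4) = 19.775 m
m = 6442 / 19.775 = 326 g

m = 326 g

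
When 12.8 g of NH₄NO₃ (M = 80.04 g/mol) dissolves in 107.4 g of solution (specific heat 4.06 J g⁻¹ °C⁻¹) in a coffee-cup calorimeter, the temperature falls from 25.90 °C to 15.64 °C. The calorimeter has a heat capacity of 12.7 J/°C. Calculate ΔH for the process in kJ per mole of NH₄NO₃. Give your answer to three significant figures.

ΔH = 28.8 kJ/mol

|ΔT| = |15.64 − 25.90| = 10.26 °C
|q_surr| = (107.4 × 4.06 + 12.7) × 10.26 = 448.744 × 10.26 = 4604 J
n(NH₄NO₃) = 12.8 / 80.04 = 0.1599 mol
Temperature fell, so q_rxn = +|q_surr| = 4.604 kJ
ΔH = q_rxn / n = 28.79 kJ/mol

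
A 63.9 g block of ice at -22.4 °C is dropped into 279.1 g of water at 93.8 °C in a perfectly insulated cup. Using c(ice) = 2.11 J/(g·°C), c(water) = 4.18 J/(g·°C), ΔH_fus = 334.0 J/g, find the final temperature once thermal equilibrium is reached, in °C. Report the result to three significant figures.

T_f = 59.3 °C

Heat to bring ice to 0 °C and melt it: q₁ = 63.9×2.11×22.4 + 63.9×334.0 = 24363 J
Heat the water can supply cooling to 0 °C: 279.1×4.18×93.8 = 109431 J > q₁, so all ice melts.
Energy balance: 279.1×4.18×(93.8 − T) = 24363 + 63.9×4.18×(T − 0)
1166.638(93.8 − T) = 24363 + 267.102 T
109431 − 24363 = 1433.740 T
T = 85068 / 1433.740 = 59.33 °C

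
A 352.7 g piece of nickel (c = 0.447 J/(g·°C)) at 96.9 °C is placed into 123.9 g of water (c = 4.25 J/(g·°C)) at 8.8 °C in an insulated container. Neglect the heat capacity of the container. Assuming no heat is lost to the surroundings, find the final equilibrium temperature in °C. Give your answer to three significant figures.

Heat lost by nickel = heat gained by water.
(352.7)(0.447)(96.9 − T) = (123.9)(4.25)(T − 8.8)
157.6569 (96.9 − T) = 526.575 (T − 8.8)
15277 − 157.6569 T = 526.575 T − 4633.9
19910.9 = 684.2319 T
T = 29.10 °C

T_f = 29.1 °C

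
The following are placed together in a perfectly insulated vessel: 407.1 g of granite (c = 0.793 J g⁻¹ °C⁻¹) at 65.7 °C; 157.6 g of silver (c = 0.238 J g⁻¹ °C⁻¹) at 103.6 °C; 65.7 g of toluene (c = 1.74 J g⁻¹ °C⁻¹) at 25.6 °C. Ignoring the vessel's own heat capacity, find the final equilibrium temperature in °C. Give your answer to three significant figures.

T_f = 59.0 °C

Σ mᵢcᵢ(T − Tᵢ) = 0  ⇒  T = Σ mᵢcᵢTᵢ / Σ mᵢcᵢ
Σ mᵢcᵢ = 407.1×0.793 + 157.6×0.238 + 65.7×1.74 = 474.6571
Σ mᵢcᵢTᵢ = 322.8303×65.7 + 37.5088×103.6 + 114.318×25.6 = 28022
T = 28022 / 474.6571 = 59.04 °C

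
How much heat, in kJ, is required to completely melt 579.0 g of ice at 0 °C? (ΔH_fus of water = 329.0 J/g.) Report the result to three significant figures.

q = 190 kJ

q = m × ΔH_fus = 579.0 × 329.0 = 190490 J = 190 kJ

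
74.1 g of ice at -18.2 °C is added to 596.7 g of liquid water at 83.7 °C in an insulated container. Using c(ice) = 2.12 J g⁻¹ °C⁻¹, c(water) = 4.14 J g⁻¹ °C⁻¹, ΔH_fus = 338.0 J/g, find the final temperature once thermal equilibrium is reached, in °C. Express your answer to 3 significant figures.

T_f = 64.4 °C

Heat to bring ice to 0 °C and melt it: q₁ = 74.1×2.12×18.2 + 74.1×338.0 = 27905 J
Heat the water can supply cooling to 0 °C: 596.7×4.14×83.7 = 206767 J > q₁, so all ice melts.
Energy balance: 596.7×4.14×(83.7 − T) = 27905 + 74.1×4.14×(T − 0)
2470.338(83.7 − T) = 27905 + 306.774 T
206767 − 27905 = 2777.112 T
T = 178862 / 2777.112 = 64.41 °C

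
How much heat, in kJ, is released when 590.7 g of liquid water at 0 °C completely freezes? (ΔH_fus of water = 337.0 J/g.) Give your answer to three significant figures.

q = m × ΔH_fus = 590.7 × 337.0 = 199100 J = 199 kJ

q = 199 kJ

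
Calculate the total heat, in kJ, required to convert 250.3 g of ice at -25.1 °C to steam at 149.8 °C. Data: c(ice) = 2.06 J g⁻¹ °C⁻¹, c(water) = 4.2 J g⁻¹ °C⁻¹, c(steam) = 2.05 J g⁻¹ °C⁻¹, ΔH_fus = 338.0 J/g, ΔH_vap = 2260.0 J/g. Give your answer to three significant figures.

q = 794 kJ

q1 (heat ice -25.1→0.0 °C): 250.3 × 2.06 × 25.1 = 12942 J
q2 (melt at 0 °C): 250.3 × 338.0 = 84601 J
q3 (heat water 0.0→100.0 °C): 250.3 × 4.2 × 100.0 = 105126 J
q4 (vaporize at 100 °C): 250.3 × 2260.0 = 565678 J
q5 (heat steam 100.0→149.8 °C): 250.3 × 2.05 × 49.8 = 25553 J
Total: 12942 + 84601 + 105126 + 565678 + 25553 = 793900 J = 794 kJ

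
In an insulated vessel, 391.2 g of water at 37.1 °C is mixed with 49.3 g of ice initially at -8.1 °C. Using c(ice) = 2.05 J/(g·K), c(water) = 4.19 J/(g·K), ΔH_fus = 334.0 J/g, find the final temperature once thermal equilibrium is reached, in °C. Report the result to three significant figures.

Heat to bring ice to 0 °C and melt it: q₁ = 49.3×2.05×8.1 + 49.3×334.0 = 17285 J
Heat the water can supply cooling to 0 °C: 391.2×4.19×37.1 = 60811.6 J > q₁, so all ice melts.
Energy balance: 391.2×4.19×(37.1 − T) = 17285 + 49.3×4.19×(T − 0)
1639.128(37.1 − T) = 17285 + 206.567 T
60811.6 − 17285 = 1845.695 T
T = 43526.6 / 1845.695 = 23.58 °C

T_f = 23.6 °C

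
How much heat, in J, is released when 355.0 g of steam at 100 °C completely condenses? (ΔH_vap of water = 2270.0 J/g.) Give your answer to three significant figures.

q = 806000 J

q = m × ΔH_vap = 355.0 × 2270.0 = 805900 J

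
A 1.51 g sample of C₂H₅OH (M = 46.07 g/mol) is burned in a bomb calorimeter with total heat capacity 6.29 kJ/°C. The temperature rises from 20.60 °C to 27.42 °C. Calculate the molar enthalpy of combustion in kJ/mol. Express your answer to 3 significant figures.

ΔT = 27.42 − 20.60 = 6.82 °C
q_cal = C_cal × ΔT = 6.29 × 6.82 = 42.8978 kJ
n = 1.51 / 46.07 = 0.03278 mol
q_rxn = −q_cal = -42.8978 kJ
ΔH = -42.8978 / 0.03278 = -1309 kJ/mol

ΔH = -1310 kJ/mol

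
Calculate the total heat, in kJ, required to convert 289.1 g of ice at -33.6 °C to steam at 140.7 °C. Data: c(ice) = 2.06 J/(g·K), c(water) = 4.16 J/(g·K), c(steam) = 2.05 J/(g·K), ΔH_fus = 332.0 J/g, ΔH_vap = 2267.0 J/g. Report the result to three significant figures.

q = 916 kJ

q1 (heat ice -33.6→0.0 °C): 289.1 × 2.06 × 33.6 = 20010 J
q2 (melt at 0 °C): 289.1 × 332.0 = 95981 J
q3 (heat water 0.0→100.0 °C): 289.1 × 4.16 × 100.0 = 120266 J
q4 (vaporize at 100 °C): 289.1 × 2267.0 = 655390 J
q5 (heat steam 100.0→140.7 °C): 289.1 × 2.05 × 40.7 = 24121 J
Total: 20010 + 95981 + 120266 + 655390 + 24121 = 915768 J = 916 kJ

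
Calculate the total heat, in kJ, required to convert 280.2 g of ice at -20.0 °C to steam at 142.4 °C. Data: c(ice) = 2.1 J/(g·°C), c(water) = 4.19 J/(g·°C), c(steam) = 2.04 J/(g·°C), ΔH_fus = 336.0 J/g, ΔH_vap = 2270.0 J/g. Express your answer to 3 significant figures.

q1 (heat ice -20.0→0.0 °C): 280.2 × 2.1 × 20.0 = 11768 J
q2 (melt at 0 °C): 280.2 × 336.0 = 94147 J
q3 (heat water 0.0→100.0 °C): 280.2 × 4.19 × 100.0 = 117404 J
q4 (vaporize at 100 °C): 280.2 × 2270.0 = 636054 J
q5 (heat steam 100.0→142.4 °C): 280.2 × 2.04 × 42.4 = 24236 J
Total: 11768 + 94147 + 117404 + 636054 + 24236 = 883609 J = 884 kJ

q = 884 kJ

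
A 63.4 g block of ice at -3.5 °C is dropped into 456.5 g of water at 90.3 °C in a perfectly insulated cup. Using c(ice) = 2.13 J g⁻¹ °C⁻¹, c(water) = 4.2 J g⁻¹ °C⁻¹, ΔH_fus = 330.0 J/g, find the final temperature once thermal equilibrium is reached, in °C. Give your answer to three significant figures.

T_f = 69.5 °C

Heat to bring ice to 0 °C and melt it: q₁ = 63.4×2.13×3.5 + 63.4×330.0 = 21395 J
Heat the water can supply cooling to 0 °C: 456.5×4.2×90.3 = 173132 J > q₁, so all ice melts.
Energy balance: 456.5×4.2×(90.3 − T) = 21395 + 63.4×4.2×(T − 0)
1917.3(90.3 − T) = 21395 + 266.28 T
173132 − 21395 = 2183.58 T
T = 151737 / 2183.58 = 69.49 °C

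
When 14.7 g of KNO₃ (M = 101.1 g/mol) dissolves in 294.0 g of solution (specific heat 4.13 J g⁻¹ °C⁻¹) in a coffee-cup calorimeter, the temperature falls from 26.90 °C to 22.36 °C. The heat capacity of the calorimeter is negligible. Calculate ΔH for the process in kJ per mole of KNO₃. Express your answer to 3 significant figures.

ΔH = 37.9 kJ/mol

|ΔT| = |22.36 − 26.90| = 4.54 °C
|q_surr| = (294.0 × 4.13) × 4.54 = 1214.22 × 4.54 = 5513 J
n(KNO₃) = 14.7 / 101.1 = 0.1454 mol
Temperature fell, so q_rxn = +|q_surr| = 5.513 kJ
ΔH = q_rxn / n = 37.92 kJ/mol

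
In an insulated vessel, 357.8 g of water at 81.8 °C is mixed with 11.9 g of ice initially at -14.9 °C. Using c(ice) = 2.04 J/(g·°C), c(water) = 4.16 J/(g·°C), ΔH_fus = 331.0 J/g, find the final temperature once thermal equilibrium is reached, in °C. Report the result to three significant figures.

Heat to bring ice to 0 °C and melt it: q₁ = 11.9×2.04×14.9 + 11.9×331.0 = 4300.6 J
Heat the water can supply cooling to 0 °C: 357.8×4.16×81.8 = 121755 J > q₁, so all ice melts.
Energy balance: 357.8×4.16×(81.8 − T) = 4300.6 + 11.9×4.16×(T − 0)
1488.448(81.8 − T) = 4300.6 + 49.504 T
121755 − 4300.6 = 1537.952 T
T = 117454.4 / 1537.952 = 76.37 °C

T_f = 76.4 °C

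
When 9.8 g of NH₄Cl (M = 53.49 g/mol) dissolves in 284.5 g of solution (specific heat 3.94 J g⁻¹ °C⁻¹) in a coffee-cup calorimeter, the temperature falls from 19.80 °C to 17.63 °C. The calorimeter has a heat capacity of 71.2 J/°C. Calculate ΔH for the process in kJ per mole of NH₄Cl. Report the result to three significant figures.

|ΔT| = |17.63 − 19.80| = 2.17 °C
|q_surr| = (284.5 × 3.94 + 71.2) × 2.17 = 1192.13 × 2.17 = 2587 J
n(NH₄Cl) = 9.8 / 53.49 = 0.1832 mol
Temperature fell, so q_rxn = +|q_surr| = 2.587 kJ
ΔH = q_rxn / n = 14.12 kJ/mol

ΔH = 14.1 kJ/mol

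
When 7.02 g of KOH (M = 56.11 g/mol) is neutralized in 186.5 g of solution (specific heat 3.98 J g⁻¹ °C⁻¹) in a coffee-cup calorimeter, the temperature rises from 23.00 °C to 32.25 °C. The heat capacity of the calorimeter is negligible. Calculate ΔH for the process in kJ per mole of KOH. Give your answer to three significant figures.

ΔH = -54.9 kJ/mol

|ΔT| = |32.25 − 23.00| = 9.25 °C
|q_surr| = (186.5 × 3.98) × 9.25 = 742.27 × 9.25 = 6866 J
n(KOH) = 7.02 / 56.11 = 0.1251 mol
Temperature rose, so q_rxn = −|q_surr| = -6.866 kJ
ΔH = q_rxn / n = -54.88 kJ/mol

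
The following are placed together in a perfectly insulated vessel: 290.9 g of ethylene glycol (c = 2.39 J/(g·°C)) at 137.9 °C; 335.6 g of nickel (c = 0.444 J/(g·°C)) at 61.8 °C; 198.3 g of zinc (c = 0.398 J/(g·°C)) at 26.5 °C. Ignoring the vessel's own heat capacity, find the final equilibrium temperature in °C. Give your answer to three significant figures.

T_f = 116 °C

Σ mᵢcᵢ(T − Tᵢ) = 0  ⇒  T = Σ mᵢcᵢTᵢ / Σ mᵢcᵢ
Σ mᵢcᵢ = 290.9×2.39 + 335.6×0.444 + 198.3×0.398 = 923.1808
Σ mᵢcᵢTᵢ = 695.251×137.9 + 149.0064×61.8 + 78.9234×26.5 = 107180
T = 107180 / 923.1808 = 116.1 °C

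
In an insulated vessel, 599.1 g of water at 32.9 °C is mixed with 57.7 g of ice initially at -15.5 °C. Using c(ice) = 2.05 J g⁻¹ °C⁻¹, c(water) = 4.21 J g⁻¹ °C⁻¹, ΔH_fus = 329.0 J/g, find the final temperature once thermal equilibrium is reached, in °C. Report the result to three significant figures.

Heat to bring ice to 0 °C and melt it: q₁ = 57.7×2.05×15.5 + 57.7×329.0 = 20817 J
Heat the water can supply cooling to 0 °C: 599.1×4.21×32.9 = 82980.7 J > q₁, so all ice melts.
Energy balance: 599.1×4.21×(32.9 − T) = 20817 + 57.7×4.21×(T − 0)
2522.211(32.9 − T) = 20817 + 242.917 T
82980.7 − 20817 = 2765.128 T
T = 62163.7 / 2765.128 = 22.48 °C

T_f = 22.5 °C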